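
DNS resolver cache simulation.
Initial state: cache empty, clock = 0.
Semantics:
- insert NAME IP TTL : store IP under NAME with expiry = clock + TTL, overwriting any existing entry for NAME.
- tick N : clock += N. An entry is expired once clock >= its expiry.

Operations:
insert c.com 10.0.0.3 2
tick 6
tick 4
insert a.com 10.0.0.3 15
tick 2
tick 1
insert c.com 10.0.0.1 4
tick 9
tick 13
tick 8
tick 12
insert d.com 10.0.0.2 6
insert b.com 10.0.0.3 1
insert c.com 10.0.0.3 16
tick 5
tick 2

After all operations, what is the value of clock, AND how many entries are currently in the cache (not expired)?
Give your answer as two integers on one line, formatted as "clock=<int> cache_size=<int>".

Answer: clock=62 cache_size=1

Derivation:
Op 1: insert c.com -> 10.0.0.3 (expiry=0+2=2). clock=0
Op 2: tick 6 -> clock=6. purged={c.com}
Op 3: tick 4 -> clock=10.
Op 4: insert a.com -> 10.0.0.3 (expiry=10+15=25). clock=10
Op 5: tick 2 -> clock=12.
Op 6: tick 1 -> clock=13.
Op 7: insert c.com -> 10.0.0.1 (expiry=13+4=17). clock=13
Op 8: tick 9 -> clock=22. purged={c.com}
Op 9: tick 13 -> clock=35. purged={a.com}
Op 10: tick 8 -> clock=43.
Op 11: tick 12 -> clock=55.
Op 12: insert d.com -> 10.0.0.2 (expiry=55+6=61). clock=55
Op 13: insert b.com -> 10.0.0.3 (expiry=55+1=56). clock=55
Op 14: insert c.com -> 10.0.0.3 (expiry=55+16=71). clock=55
Op 15: tick 5 -> clock=60. purged={b.com}
Op 16: tick 2 -> clock=62. purged={d.com}
Final clock = 62
Final cache (unexpired): {c.com} -> size=1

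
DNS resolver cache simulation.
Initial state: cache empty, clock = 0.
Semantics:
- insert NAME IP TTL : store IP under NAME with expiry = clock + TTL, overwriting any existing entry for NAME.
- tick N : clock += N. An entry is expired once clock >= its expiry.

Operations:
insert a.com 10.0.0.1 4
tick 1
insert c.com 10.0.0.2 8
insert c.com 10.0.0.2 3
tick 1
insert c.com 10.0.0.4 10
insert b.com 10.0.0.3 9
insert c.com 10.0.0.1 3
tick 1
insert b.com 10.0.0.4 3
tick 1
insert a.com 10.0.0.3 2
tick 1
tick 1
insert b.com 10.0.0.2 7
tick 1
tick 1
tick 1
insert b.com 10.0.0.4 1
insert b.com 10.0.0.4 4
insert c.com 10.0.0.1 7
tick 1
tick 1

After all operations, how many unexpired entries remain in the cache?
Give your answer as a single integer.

Op 1: insert a.com -> 10.0.0.1 (expiry=0+4=4). clock=0
Op 2: tick 1 -> clock=1.
Op 3: insert c.com -> 10.0.0.2 (expiry=1+8=9). clock=1
Op 4: insert c.com -> 10.0.0.2 (expiry=1+3=4). clock=1
Op 5: tick 1 -> clock=2.
Op 6: insert c.com -> 10.0.0.4 (expiry=2+10=12). clock=2
Op 7: insert b.com -> 10.0.0.3 (expiry=2+9=11). clock=2
Op 8: insert c.com -> 10.0.0.1 (expiry=2+3=5). clock=2
Op 9: tick 1 -> clock=3.
Op 10: insert b.com -> 10.0.0.4 (expiry=3+3=6). clock=3
Op 11: tick 1 -> clock=4. purged={a.com}
Op 12: insert a.com -> 10.0.0.3 (expiry=4+2=6). clock=4
Op 13: tick 1 -> clock=5. purged={c.com}
Op 14: tick 1 -> clock=6. purged={a.com,b.com}
Op 15: insert b.com -> 10.0.0.2 (expiry=6+7=13). clock=6
Op 16: tick 1 -> clock=7.
Op 17: tick 1 -> clock=8.
Op 18: tick 1 -> clock=9.
Op 19: insert b.com -> 10.0.0.4 (expiry=9+1=10). clock=9
Op 20: insert b.com -> 10.0.0.4 (expiry=9+4=13). clock=9
Op 21: insert c.com -> 10.0.0.1 (expiry=9+7=16). clock=9
Op 22: tick 1 -> clock=10.
Op 23: tick 1 -> clock=11.
Final cache (unexpired): {b.com,c.com} -> size=2

Answer: 2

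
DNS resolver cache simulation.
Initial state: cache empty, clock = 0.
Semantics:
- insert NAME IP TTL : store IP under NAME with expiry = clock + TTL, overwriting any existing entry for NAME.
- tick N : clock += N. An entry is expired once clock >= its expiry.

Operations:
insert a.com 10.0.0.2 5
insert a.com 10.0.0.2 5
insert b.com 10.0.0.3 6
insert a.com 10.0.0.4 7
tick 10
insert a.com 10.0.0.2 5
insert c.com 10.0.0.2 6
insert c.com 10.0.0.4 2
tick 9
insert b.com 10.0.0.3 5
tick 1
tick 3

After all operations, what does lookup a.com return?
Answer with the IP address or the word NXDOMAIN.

Op 1: insert a.com -> 10.0.0.2 (expiry=0+5=5). clock=0
Op 2: insert a.com -> 10.0.0.2 (expiry=0+5=5). clock=0
Op 3: insert b.com -> 10.0.0.3 (expiry=0+6=6). clock=0
Op 4: insert a.com -> 10.0.0.4 (expiry=0+7=7). clock=0
Op 5: tick 10 -> clock=10. purged={a.com,b.com}
Op 6: insert a.com -> 10.0.0.2 (expiry=10+5=15). clock=10
Op 7: insert c.com -> 10.0.0.2 (expiry=10+6=16). clock=10
Op 8: insert c.com -> 10.0.0.4 (expiry=10+2=12). clock=10
Op 9: tick 9 -> clock=19. purged={a.com,c.com}
Op 10: insert b.com -> 10.0.0.3 (expiry=19+5=24). clock=19
Op 11: tick 1 -> clock=20.
Op 12: tick 3 -> clock=23.
lookup a.com: not in cache (expired or never inserted)

Answer: NXDOMAIN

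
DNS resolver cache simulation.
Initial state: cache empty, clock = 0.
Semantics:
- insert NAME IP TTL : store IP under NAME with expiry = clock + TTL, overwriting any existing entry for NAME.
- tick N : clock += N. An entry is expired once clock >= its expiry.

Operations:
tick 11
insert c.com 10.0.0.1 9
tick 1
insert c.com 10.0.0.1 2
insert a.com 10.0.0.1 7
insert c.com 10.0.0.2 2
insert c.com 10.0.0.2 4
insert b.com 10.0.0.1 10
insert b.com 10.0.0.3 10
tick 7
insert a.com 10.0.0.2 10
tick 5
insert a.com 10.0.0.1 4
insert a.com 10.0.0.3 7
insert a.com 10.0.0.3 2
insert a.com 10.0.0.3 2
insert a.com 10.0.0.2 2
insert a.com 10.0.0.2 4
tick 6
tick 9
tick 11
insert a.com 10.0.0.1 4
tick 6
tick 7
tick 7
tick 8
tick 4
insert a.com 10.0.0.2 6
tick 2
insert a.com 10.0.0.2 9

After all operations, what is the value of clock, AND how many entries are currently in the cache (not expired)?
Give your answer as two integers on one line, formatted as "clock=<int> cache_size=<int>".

Answer: clock=84 cache_size=1

Derivation:
Op 1: tick 11 -> clock=11.
Op 2: insert c.com -> 10.0.0.1 (expiry=11+9=20). clock=11
Op 3: tick 1 -> clock=12.
Op 4: insert c.com -> 10.0.0.1 (expiry=12+2=14). clock=12
Op 5: insert a.com -> 10.0.0.1 (expiry=12+7=19). clock=12
Op 6: insert c.com -> 10.0.0.2 (expiry=12+2=14). clock=12
Op 7: insert c.com -> 10.0.0.2 (expiry=12+4=16). clock=12
Op 8: insert b.com -> 10.0.0.1 (expiry=12+10=22). clock=12
Op 9: insert b.com -> 10.0.0.3 (expiry=12+10=22). clock=12
Op 10: tick 7 -> clock=19. purged={a.com,c.com}
Op 11: insert a.com -> 10.0.0.2 (expiry=19+10=29). clock=19
Op 12: tick 5 -> clock=24. purged={b.com}
Op 13: insert a.com -> 10.0.0.1 (expiry=24+4=28). clock=24
Op 14: insert a.com -> 10.0.0.3 (expiry=24+7=31). clock=24
Op 15: insert a.com -> 10.0.0.3 (expiry=24+2=26). clock=24
Op 16: insert a.com -> 10.0.0.3 (expiry=24+2=26). clock=24
Op 17: insert a.com -> 10.0.0.2 (expiry=24+2=26). clock=24
Op 18: insert a.com -> 10.0.0.2 (expiry=24+4=28). clock=24
Op 19: tick 6 -> clock=30. purged={a.com}
Op 20: tick 9 -> clock=39.
Op 21: tick 11 -> clock=50.
Op 22: insert a.com -> 10.0.0.1 (expiry=50+4=54). clock=50
Op 23: tick 6 -> clock=56. purged={a.com}
Op 24: tick 7 -> clock=63.
Op 25: tick 7 -> clock=70.
Op 26: tick 8 -> clock=78.
Op 27: tick 4 -> clock=82.
Op 28: insert a.com -> 10.0.0.2 (expiry=82+6=88). clock=82
Op 29: tick 2 -> clock=84.
Op 30: insert a.com -> 10.0.0.2 (expiry=84+9=93). clock=84
Final clock = 84
Final cache (unexpired): {a.com} -> size=1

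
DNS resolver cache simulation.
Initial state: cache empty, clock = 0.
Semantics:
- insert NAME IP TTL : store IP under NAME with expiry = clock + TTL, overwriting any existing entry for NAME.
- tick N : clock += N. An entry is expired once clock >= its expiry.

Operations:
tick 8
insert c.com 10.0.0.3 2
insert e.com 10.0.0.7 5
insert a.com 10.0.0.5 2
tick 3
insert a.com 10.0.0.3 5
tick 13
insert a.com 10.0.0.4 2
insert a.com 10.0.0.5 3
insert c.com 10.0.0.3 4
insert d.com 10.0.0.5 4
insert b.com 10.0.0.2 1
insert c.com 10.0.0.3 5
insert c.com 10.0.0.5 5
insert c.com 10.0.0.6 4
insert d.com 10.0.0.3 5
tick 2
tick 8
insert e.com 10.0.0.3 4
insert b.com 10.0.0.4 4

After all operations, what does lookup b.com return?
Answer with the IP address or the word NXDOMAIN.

Answer: 10.0.0.4

Derivation:
Op 1: tick 8 -> clock=8.
Op 2: insert c.com -> 10.0.0.3 (expiry=8+2=10). clock=8
Op 3: insert e.com -> 10.0.0.7 (expiry=8+5=13). clock=8
Op 4: insert a.com -> 10.0.0.5 (expiry=8+2=10). clock=8
Op 5: tick 3 -> clock=11. purged={a.com,c.com}
Op 6: insert a.com -> 10.0.0.3 (expiry=11+5=16). clock=11
Op 7: tick 13 -> clock=24. purged={a.com,e.com}
Op 8: insert a.com -> 10.0.0.4 (expiry=24+2=26). clock=24
Op 9: insert a.com -> 10.0.0.5 (expiry=24+3=27). clock=24
Op 10: insert c.com -> 10.0.0.3 (expiry=24+4=28). clock=24
Op 11: insert d.com -> 10.0.0.5 (expiry=24+4=28). clock=24
Op 12: insert b.com -> 10.0.0.2 (expiry=24+1=25). clock=24
Op 13: insert c.com -> 10.0.0.3 (expiry=24+5=29). clock=24
Op 14: insert c.com -> 10.0.0.5 (expiry=24+5=29). clock=24
Op 15: insert c.com -> 10.0.0.6 (expiry=24+4=28). clock=24
Op 16: insert d.com -> 10.0.0.3 (expiry=24+5=29). clock=24
Op 17: tick 2 -> clock=26. purged={b.com}
Op 18: tick 8 -> clock=34. purged={a.com,c.com,d.com}
Op 19: insert e.com -> 10.0.0.3 (expiry=34+4=38). clock=34
Op 20: insert b.com -> 10.0.0.4 (expiry=34+4=38). clock=34
lookup b.com: present, ip=10.0.0.4 expiry=38 > clock=34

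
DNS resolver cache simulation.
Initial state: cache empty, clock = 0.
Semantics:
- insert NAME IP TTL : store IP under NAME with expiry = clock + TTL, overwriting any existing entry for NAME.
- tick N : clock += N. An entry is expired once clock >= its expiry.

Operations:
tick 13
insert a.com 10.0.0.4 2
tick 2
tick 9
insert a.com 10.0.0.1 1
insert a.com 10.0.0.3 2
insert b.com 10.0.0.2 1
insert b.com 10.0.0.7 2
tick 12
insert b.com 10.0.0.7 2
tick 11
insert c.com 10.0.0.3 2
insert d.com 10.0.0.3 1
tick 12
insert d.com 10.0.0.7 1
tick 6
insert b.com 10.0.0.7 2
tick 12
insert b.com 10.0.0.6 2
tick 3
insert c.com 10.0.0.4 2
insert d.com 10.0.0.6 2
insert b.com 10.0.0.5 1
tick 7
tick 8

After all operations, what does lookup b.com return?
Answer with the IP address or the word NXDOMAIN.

Answer: NXDOMAIN

Derivation:
Op 1: tick 13 -> clock=13.
Op 2: insert a.com -> 10.0.0.4 (expiry=13+2=15). clock=13
Op 3: tick 2 -> clock=15. purged={a.com}
Op 4: tick 9 -> clock=24.
Op 5: insert a.com -> 10.0.0.1 (expiry=24+1=25). clock=24
Op 6: insert a.com -> 10.0.0.3 (expiry=24+2=26). clock=24
Op 7: insert b.com -> 10.0.0.2 (expiry=24+1=25). clock=24
Op 8: insert b.com -> 10.0.0.7 (expiry=24+2=26). clock=24
Op 9: tick 12 -> clock=36. purged={a.com,b.com}
Op 10: insert b.com -> 10.0.0.7 (expiry=36+2=38). clock=36
Op 11: tick 11 -> clock=47. purged={b.com}
Op 12: insert c.com -> 10.0.0.3 (expiry=47+2=49). clock=47
Op 13: insert d.com -> 10.0.0.3 (expiry=47+1=48). clock=47
Op 14: tick 12 -> clock=59. purged={c.com,d.com}
Op 15: insert d.com -> 10.0.0.7 (expiry=59+1=60). clock=59
Op 16: tick 6 -> clock=65. purged={d.com}
Op 17: insert b.com -> 10.0.0.7 (expiry=65+2=67). clock=65
Op 18: tick 12 -> clock=77. purged={b.com}
Op 19: insert b.com -> 10.0.0.6 (expiry=77+2=79). clock=77
Op 20: tick 3 -> clock=80. purged={b.com}
Op 21: insert c.com -> 10.0.0.4 (expiry=80+2=82). clock=80
Op 22: insert d.com -> 10.0.0.6 (expiry=80+2=82). clock=80
Op 23: insert b.com -> 10.0.0.5 (expiry=80+1=81). clock=80
Op 24: tick 7 -> clock=87. purged={b.com,c.com,d.com}
Op 25: tick 8 -> clock=95.
lookup b.com: not in cache (expired or never inserted)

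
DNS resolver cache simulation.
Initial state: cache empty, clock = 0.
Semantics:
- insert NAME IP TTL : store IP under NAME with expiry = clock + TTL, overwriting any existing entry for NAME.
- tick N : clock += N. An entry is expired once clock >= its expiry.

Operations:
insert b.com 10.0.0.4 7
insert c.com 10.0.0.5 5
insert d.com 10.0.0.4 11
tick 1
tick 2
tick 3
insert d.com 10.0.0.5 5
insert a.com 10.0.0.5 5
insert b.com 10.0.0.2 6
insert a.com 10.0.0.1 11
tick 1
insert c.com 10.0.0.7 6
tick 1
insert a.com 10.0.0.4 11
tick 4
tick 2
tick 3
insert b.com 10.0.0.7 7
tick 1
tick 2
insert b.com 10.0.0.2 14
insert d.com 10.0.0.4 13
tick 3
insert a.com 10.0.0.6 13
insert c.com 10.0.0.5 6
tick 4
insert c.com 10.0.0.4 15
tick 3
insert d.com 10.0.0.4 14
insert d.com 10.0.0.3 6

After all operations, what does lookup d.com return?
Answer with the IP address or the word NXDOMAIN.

Op 1: insert b.com -> 10.0.0.4 (expiry=0+7=7). clock=0
Op 2: insert c.com -> 10.0.0.5 (expiry=0+5=5). clock=0
Op 3: insert d.com -> 10.0.0.4 (expiry=0+11=11). clock=0
Op 4: tick 1 -> clock=1.
Op 5: tick 2 -> clock=3.
Op 6: tick 3 -> clock=6. purged={c.com}
Op 7: insert d.com -> 10.0.0.5 (expiry=6+5=11). clock=6
Op 8: insert a.com -> 10.0.0.5 (expiry=6+5=11). clock=6
Op 9: insert b.com -> 10.0.0.2 (expiry=6+6=12). clock=6
Op 10: insert a.com -> 10.0.0.1 (expiry=6+11=17). clock=6
Op 11: tick 1 -> clock=7.
Op 12: insert c.com -> 10.0.0.7 (expiry=7+6=13). clock=7
Op 13: tick 1 -> clock=8.
Op 14: insert a.com -> 10.0.0.4 (expiry=8+11=19). clock=8
Op 15: tick 4 -> clock=12. purged={b.com,d.com}
Op 16: tick 2 -> clock=14. purged={c.com}
Op 17: tick 3 -> clock=17.
Op 18: insert b.com -> 10.0.0.7 (expiry=17+7=24). clock=17
Op 19: tick 1 -> clock=18.
Op 20: tick 2 -> clock=20. purged={a.com}
Op 21: insert b.com -> 10.0.0.2 (expiry=20+14=34). clock=20
Op 22: insert d.com -> 10.0.0.4 (expiry=20+13=33). clock=20
Op 23: tick 3 -> clock=23.
Op 24: insert a.com -> 10.0.0.6 (expiry=23+13=36). clock=23
Op 25: insert c.com -> 10.0.0.5 (expiry=23+6=29). clock=23
Op 26: tick 4 -> clock=27.
Op 27: insert c.com -> 10.0.0.4 (expiry=27+15=42). clock=27
Op 28: tick 3 -> clock=30.
Op 29: insert d.com -> 10.0.0.4 (expiry=30+14=44). clock=30
Op 30: insert d.com -> 10.0.0.3 (expiry=30+6=36). clock=30
lookup d.com: present, ip=10.0.0.3 expiry=36 > clock=30

Answer: 10.0.0.3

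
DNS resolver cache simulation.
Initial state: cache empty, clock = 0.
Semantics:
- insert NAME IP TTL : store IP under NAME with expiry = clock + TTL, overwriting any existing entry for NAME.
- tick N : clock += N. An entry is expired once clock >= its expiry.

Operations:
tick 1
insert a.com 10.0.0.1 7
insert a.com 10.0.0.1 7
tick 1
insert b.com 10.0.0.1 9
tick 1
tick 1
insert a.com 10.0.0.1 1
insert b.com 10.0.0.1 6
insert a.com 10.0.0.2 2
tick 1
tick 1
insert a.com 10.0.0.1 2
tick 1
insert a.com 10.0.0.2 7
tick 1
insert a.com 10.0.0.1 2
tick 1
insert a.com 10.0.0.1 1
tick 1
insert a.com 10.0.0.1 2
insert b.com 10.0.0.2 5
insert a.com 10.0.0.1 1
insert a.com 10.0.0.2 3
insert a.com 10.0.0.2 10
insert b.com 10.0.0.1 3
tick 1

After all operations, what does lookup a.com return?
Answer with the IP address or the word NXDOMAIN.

Op 1: tick 1 -> clock=1.
Op 2: insert a.com -> 10.0.0.1 (expiry=1+7=8). clock=1
Op 3: insert a.com -> 10.0.0.1 (expiry=1+7=8). clock=1
Op 4: tick 1 -> clock=2.
Op 5: insert b.com -> 10.0.0.1 (expiry=2+9=11). clock=2
Op 6: tick 1 -> clock=3.
Op 7: tick 1 -> clock=4.
Op 8: insert a.com -> 10.0.0.1 (expiry=4+1=5). clock=4
Op 9: insert b.com -> 10.0.0.1 (expiry=4+6=10). clock=4
Op 10: insert a.com -> 10.0.0.2 (expiry=4+2=6). clock=4
Op 11: tick 1 -> clock=5.
Op 12: tick 1 -> clock=6. purged={a.com}
Op 13: insert a.com -> 10.0.0.1 (expiry=6+2=8). clock=6
Op 14: tick 1 -> clock=7.
Op 15: insert a.com -> 10.0.0.2 (expiry=7+7=14). clock=7
Op 16: tick 1 -> clock=8.
Op 17: insert a.com -> 10.0.0.1 (expiry=8+2=10). clock=8
Op 18: tick 1 -> clock=9.
Op 19: insert a.com -> 10.0.0.1 (expiry=9+1=10). clock=9
Op 20: tick 1 -> clock=10. purged={a.com,b.com}
Op 21: insert a.com -> 10.0.0.1 (expiry=10+2=12). clock=10
Op 22: insert b.com -> 10.0.0.2 (expiry=10+5=15). clock=10
Op 23: insert a.com -> 10.0.0.1 (expiry=10+1=11). clock=10
Op 24: insert a.com -> 10.0.0.2 (expiry=10+3=13). clock=10
Op 25: insert a.com -> 10.0.0.2 (expiry=10+10=20). clock=10
Op 26: insert b.com -> 10.0.0.1 (expiry=10+3=13). clock=10
Op 27: tick 1 -> clock=11.
lookup a.com: present, ip=10.0.0.2 expiry=20 > clock=11

Answer: 10.0.0.2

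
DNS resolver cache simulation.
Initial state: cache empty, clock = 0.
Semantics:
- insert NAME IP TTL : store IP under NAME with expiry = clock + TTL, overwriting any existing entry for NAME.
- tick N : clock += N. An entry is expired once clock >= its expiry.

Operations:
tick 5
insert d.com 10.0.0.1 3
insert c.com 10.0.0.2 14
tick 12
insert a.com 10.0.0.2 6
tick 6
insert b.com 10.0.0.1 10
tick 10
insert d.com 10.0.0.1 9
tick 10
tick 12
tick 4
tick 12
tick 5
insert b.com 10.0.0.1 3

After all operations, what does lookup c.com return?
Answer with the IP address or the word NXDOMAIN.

Op 1: tick 5 -> clock=5.
Op 2: insert d.com -> 10.0.0.1 (expiry=5+3=8). clock=5
Op 3: insert c.com -> 10.0.0.2 (expiry=5+14=19). clock=5
Op 4: tick 12 -> clock=17. purged={d.com}
Op 5: insert a.com -> 10.0.0.2 (expiry=17+6=23). clock=17
Op 6: tick 6 -> clock=23. purged={a.com,c.com}
Op 7: insert b.com -> 10.0.0.1 (expiry=23+10=33). clock=23
Op 8: tick 10 -> clock=33. purged={b.com}
Op 9: insert d.com -> 10.0.0.1 (expiry=33+9=42). clock=33
Op 10: tick 10 -> clock=43. purged={d.com}
Op 11: tick 12 -> clock=55.
Op 12: tick 4 -> clock=59.
Op 13: tick 12 -> clock=71.
Op 14: tick 5 -> clock=76.
Op 15: insert b.com -> 10.0.0.1 (expiry=76+3=79). clock=76
lookup c.com: not in cache (expired or never inserted)

Answer: NXDOMAIN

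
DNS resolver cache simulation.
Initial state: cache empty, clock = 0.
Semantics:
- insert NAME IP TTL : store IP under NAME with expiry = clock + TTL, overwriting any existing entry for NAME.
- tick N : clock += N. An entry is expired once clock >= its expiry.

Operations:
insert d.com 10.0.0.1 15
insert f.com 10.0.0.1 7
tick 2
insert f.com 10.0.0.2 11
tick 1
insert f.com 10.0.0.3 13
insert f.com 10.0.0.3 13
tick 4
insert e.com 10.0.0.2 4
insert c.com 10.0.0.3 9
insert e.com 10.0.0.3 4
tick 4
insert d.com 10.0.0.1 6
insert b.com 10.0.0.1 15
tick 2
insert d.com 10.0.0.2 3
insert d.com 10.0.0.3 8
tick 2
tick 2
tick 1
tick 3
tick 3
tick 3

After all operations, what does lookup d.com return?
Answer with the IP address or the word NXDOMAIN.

Answer: NXDOMAIN

Derivation:
Op 1: insert d.com -> 10.0.0.1 (expiry=0+15=15). clock=0
Op 2: insert f.com -> 10.0.0.1 (expiry=0+7=7). clock=0
Op 3: tick 2 -> clock=2.
Op 4: insert f.com -> 10.0.0.2 (expiry=2+11=13). clock=2
Op 5: tick 1 -> clock=3.
Op 6: insert f.com -> 10.0.0.3 (expiry=3+13=16). clock=3
Op 7: insert f.com -> 10.0.0.3 (expiry=3+13=16). clock=3
Op 8: tick 4 -> clock=7.
Op 9: insert e.com -> 10.0.0.2 (expiry=7+4=11). clock=7
Op 10: insert c.com -> 10.0.0.3 (expiry=7+9=16). clock=7
Op 11: insert e.com -> 10.0.0.3 (expiry=7+4=11). clock=7
Op 12: tick 4 -> clock=11. purged={e.com}
Op 13: insert d.com -> 10.0.0.1 (expiry=11+6=17). clock=11
Op 14: insert b.com -> 10.0.0.1 (expiry=11+15=26). clock=11
Op 15: tick 2 -> clock=13.
Op 16: insert d.com -> 10.0.0.2 (expiry=13+3=16). clock=13
Op 17: insert d.com -> 10.0.0.3 (expiry=13+8=21). clock=13
Op 18: tick 2 -> clock=15.
Op 19: tick 2 -> clock=17. purged={c.com,f.com}
Op 20: tick 1 -> clock=18.
Op 21: tick 3 -> clock=21. purged={d.com}
Op 22: tick 3 -> clock=24.
Op 23: tick 3 -> clock=27. purged={b.com}
lookup d.com: not in cache (expired or never inserted)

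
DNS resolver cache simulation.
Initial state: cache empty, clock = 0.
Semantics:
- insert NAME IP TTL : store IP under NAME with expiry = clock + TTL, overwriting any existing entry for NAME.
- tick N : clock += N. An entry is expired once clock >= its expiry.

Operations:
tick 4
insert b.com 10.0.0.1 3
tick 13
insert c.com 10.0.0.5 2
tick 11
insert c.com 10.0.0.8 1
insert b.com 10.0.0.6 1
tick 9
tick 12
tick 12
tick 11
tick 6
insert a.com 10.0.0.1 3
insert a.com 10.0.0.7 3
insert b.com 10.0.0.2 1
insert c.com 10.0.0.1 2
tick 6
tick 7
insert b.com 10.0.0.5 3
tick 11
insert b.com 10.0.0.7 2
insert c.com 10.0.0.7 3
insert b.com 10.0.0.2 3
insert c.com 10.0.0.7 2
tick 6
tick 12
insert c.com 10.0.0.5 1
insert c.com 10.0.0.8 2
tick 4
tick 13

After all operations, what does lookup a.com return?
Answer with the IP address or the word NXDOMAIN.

Op 1: tick 4 -> clock=4.
Op 2: insert b.com -> 10.0.0.1 (expiry=4+3=7). clock=4
Op 3: tick 13 -> clock=17. purged={b.com}
Op 4: insert c.com -> 10.0.0.5 (expiry=17+2=19). clock=17
Op 5: tick 11 -> clock=28. purged={c.com}
Op 6: insert c.com -> 10.0.0.8 (expiry=28+1=29). clock=28
Op 7: insert b.com -> 10.0.0.6 (expiry=28+1=29). clock=28
Op 8: tick 9 -> clock=37. purged={b.com,c.com}
Op 9: tick 12 -> clock=49.
Op 10: tick 12 -> clock=61.
Op 11: tick 11 -> clock=72.
Op 12: tick 6 -> clock=78.
Op 13: insert a.com -> 10.0.0.1 (expiry=78+3=81). clock=78
Op 14: insert a.com -> 10.0.0.7 (expiry=78+3=81). clock=78
Op 15: insert b.com -> 10.0.0.2 (expiry=78+1=79). clock=78
Op 16: insert c.com -> 10.0.0.1 (expiry=78+2=80). clock=78
Op 17: tick 6 -> clock=84. purged={a.com,b.com,c.com}
Op 18: tick 7 -> clock=91.
Op 19: insert b.com -> 10.0.0.5 (expiry=91+3=94). clock=91
Op 20: tick 11 -> clock=102. purged={b.com}
Op 21: insert b.com -> 10.0.0.7 (expiry=102+2=104). clock=102
Op 22: insert c.com -> 10.0.0.7 (expiry=102+3=105). clock=102
Op 23: insert b.com -> 10.0.0.2 (expiry=102+3=105). clock=102
Op 24: insert c.com -> 10.0.0.7 (expiry=102+2=104). clock=102
Op 25: tick 6 -> clock=108. purged={b.com,c.com}
Op 26: tick 12 -> clock=120.
Op 27: insert c.com -> 10.0.0.5 (expiry=120+1=121). clock=120
Op 28: insert c.com -> 10.0.0.8 (expiry=120+2=122). clock=120
Op 29: tick 4 -> clock=124. purged={c.com}
Op 30: tick 13 -> clock=137.
lookup a.com: not in cache (expired or never inserted)

Answer: NXDOMAIN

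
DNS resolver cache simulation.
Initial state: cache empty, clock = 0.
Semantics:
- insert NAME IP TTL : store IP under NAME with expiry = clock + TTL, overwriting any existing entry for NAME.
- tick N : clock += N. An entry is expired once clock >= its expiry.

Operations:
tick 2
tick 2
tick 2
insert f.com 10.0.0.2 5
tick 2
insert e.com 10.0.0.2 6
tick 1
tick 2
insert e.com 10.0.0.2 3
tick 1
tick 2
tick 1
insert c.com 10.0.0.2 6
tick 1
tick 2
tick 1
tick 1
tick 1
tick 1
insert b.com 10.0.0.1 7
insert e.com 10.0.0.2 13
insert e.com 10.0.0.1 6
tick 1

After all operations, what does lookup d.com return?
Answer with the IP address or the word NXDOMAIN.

Op 1: tick 2 -> clock=2.
Op 2: tick 2 -> clock=4.
Op 3: tick 2 -> clock=6.
Op 4: insert f.com -> 10.0.0.2 (expiry=6+5=11). clock=6
Op 5: tick 2 -> clock=8.
Op 6: insert e.com -> 10.0.0.2 (expiry=8+6=14). clock=8
Op 7: tick 1 -> clock=9.
Op 8: tick 2 -> clock=11. purged={f.com}
Op 9: insert e.com -> 10.0.0.2 (expiry=11+3=14). clock=11
Op 10: tick 1 -> clock=12.
Op 11: tick 2 -> clock=14. purged={e.com}
Op 12: tick 1 -> clock=15.
Op 13: insert c.com -> 10.0.0.2 (expiry=15+6=21). clock=15
Op 14: tick 1 -> clock=16.
Op 15: tick 2 -> clock=18.
Op 16: tick 1 -> clock=19.
Op 17: tick 1 -> clock=20.
Op 18: tick 1 -> clock=21. purged={c.com}
Op 19: tick 1 -> clock=22.
Op 20: insert b.com -> 10.0.0.1 (expiry=22+7=29). clock=22
Op 21: insert e.com -> 10.0.0.2 (expiry=22+13=35). clock=22
Op 22: insert e.com -> 10.0.0.1 (expiry=22+6=28). clock=22
Op 23: tick 1 -> clock=23.
lookup d.com: not in cache (expired or never inserted)

Answer: NXDOMAIN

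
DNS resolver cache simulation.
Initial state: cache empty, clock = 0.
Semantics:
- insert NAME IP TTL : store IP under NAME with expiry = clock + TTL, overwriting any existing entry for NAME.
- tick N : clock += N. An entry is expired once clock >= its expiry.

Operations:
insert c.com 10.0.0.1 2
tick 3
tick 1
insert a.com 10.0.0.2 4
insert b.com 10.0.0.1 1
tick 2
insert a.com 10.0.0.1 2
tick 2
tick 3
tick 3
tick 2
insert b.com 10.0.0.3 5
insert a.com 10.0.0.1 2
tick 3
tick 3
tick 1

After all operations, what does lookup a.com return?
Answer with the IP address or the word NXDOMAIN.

Op 1: insert c.com -> 10.0.0.1 (expiry=0+2=2). clock=0
Op 2: tick 3 -> clock=3. purged={c.com}
Op 3: tick 1 -> clock=4.
Op 4: insert a.com -> 10.0.0.2 (expiry=4+4=8). clock=4
Op 5: insert b.com -> 10.0.0.1 (expiry=4+1=5). clock=4
Op 6: tick 2 -> clock=6. purged={b.com}
Op 7: insert a.com -> 10.0.0.1 (expiry=6+2=8). clock=6
Op 8: tick 2 -> clock=8. purged={a.com}
Op 9: tick 3 -> clock=11.
Op 10: tick 3 -> clock=14.
Op 11: tick 2 -> clock=16.
Op 12: insert b.com -> 10.0.0.3 (expiry=16+5=21). clock=16
Op 13: insert a.com -> 10.0.0.1 (expiry=16+2=18). clock=16
Op 14: tick 3 -> clock=19. purged={a.com}
Op 15: tick 3 -> clock=22. purged={b.com}
Op 16: tick 1 -> clock=23.
lookup a.com: not in cache (expired or never inserted)

Answer: NXDOMAIN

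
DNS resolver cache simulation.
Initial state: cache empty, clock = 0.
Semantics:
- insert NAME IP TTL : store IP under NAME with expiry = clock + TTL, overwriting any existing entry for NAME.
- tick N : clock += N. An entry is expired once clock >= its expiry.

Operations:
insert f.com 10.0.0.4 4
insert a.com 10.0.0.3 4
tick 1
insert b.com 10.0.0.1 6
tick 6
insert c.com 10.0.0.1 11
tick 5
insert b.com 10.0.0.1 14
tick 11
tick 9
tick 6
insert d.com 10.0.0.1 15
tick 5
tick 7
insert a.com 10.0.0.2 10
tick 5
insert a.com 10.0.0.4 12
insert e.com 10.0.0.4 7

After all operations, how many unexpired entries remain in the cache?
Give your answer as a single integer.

Op 1: insert f.com -> 10.0.0.4 (expiry=0+4=4). clock=0
Op 2: insert a.com -> 10.0.0.3 (expiry=0+4=4). clock=0
Op 3: tick 1 -> clock=1.
Op 4: insert b.com -> 10.0.0.1 (expiry=1+6=7). clock=1
Op 5: tick 6 -> clock=7. purged={a.com,b.com,f.com}
Op 6: insert c.com -> 10.0.0.1 (expiry=7+11=18). clock=7
Op 7: tick 5 -> clock=12.
Op 8: insert b.com -> 10.0.0.1 (expiry=12+14=26). clock=12
Op 9: tick 11 -> clock=23. purged={c.com}
Op 10: tick 9 -> clock=32. purged={b.com}
Op 11: tick 6 -> clock=38.
Op 12: insert d.com -> 10.0.0.1 (expiry=38+15=53). clock=38
Op 13: tick 5 -> clock=43.
Op 14: tick 7 -> clock=50.
Op 15: insert a.com -> 10.0.0.2 (expiry=50+10=60). clock=50
Op 16: tick 5 -> clock=55. purged={d.com}
Op 17: insert a.com -> 10.0.0.4 (expiry=55+12=67). clock=55
Op 18: insert e.com -> 10.0.0.4 (expiry=55+7=62). clock=55
Final cache (unexpired): {a.com,e.com} -> size=2

Answer: 2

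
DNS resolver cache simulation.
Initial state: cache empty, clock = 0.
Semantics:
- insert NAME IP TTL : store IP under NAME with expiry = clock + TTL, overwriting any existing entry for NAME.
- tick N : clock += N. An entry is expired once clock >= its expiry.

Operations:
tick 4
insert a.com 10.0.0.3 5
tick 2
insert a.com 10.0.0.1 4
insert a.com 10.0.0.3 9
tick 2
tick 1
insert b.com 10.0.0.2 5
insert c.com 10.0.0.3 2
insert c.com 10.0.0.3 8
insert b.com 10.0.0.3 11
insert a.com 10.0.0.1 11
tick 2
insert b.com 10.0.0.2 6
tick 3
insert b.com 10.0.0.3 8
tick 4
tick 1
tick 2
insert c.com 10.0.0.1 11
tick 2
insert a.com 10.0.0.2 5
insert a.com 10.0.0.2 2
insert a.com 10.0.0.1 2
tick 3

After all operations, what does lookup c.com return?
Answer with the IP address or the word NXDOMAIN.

Op 1: tick 4 -> clock=4.
Op 2: insert a.com -> 10.0.0.3 (expiry=4+5=9). clock=4
Op 3: tick 2 -> clock=6.
Op 4: insert a.com -> 10.0.0.1 (expiry=6+4=10). clock=6
Op 5: insert a.com -> 10.0.0.3 (expiry=6+9=15). clock=6
Op 6: tick 2 -> clock=8.
Op 7: tick 1 -> clock=9.
Op 8: insert b.com -> 10.0.0.2 (expiry=9+5=14). clock=9
Op 9: insert c.com -> 10.0.0.3 (expiry=9+2=11). clock=9
Op 10: insert c.com -> 10.0.0.3 (expiry=9+8=17). clock=9
Op 11: insert b.com -> 10.0.0.3 (expiry=9+11=20). clock=9
Op 12: insert a.com -> 10.0.0.1 (expiry=9+11=20). clock=9
Op 13: tick 2 -> clock=11.
Op 14: insert b.com -> 10.0.0.2 (expiry=11+6=17). clock=11
Op 15: tick 3 -> clock=14.
Op 16: insert b.com -> 10.0.0.3 (expiry=14+8=22). clock=14
Op 17: tick 4 -> clock=18. purged={c.com}
Op 18: tick 1 -> clock=19.
Op 19: tick 2 -> clock=21. purged={a.com}
Op 20: insert c.com -> 10.0.0.1 (expiry=21+11=32). clock=21
Op 21: tick 2 -> clock=23. purged={b.com}
Op 22: insert a.com -> 10.0.0.2 (expiry=23+5=28). clock=23
Op 23: insert a.com -> 10.0.0.2 (expiry=23+2=25). clock=23
Op 24: insert a.com -> 10.0.0.1 (expiry=23+2=25). clock=23
Op 25: tick 3 -> clock=26. purged={a.com}
lookup c.com: present, ip=10.0.0.1 expiry=32 > clock=26

Answer: 10.0.0.1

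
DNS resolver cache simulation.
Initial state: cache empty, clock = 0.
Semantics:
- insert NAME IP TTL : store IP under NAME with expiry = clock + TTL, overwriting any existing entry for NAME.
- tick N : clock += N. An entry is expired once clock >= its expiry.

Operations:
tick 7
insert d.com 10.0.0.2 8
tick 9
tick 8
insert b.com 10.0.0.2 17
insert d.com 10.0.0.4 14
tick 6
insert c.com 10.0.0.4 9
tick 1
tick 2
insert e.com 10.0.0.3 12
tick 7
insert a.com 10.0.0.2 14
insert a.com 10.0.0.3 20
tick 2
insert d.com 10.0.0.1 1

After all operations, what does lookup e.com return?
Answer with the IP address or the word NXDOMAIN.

Op 1: tick 7 -> clock=7.
Op 2: insert d.com -> 10.0.0.2 (expiry=7+8=15). clock=7
Op 3: tick 9 -> clock=16. purged={d.com}
Op 4: tick 8 -> clock=24.
Op 5: insert b.com -> 10.0.0.2 (expiry=24+17=41). clock=24
Op 6: insert d.com -> 10.0.0.4 (expiry=24+14=38). clock=24
Op 7: tick 6 -> clock=30.
Op 8: insert c.com -> 10.0.0.4 (expiry=30+9=39). clock=30
Op 9: tick 1 -> clock=31.
Op 10: tick 2 -> clock=33.
Op 11: insert e.com -> 10.0.0.3 (expiry=33+12=45). clock=33
Op 12: tick 7 -> clock=40. purged={c.com,d.com}
Op 13: insert a.com -> 10.0.0.2 (expiry=40+14=54). clock=40
Op 14: insert a.com -> 10.0.0.3 (expiry=40+20=60). clock=40
Op 15: tick 2 -> clock=42. purged={b.com}
Op 16: insert d.com -> 10.0.0.1 (expiry=42+1=43). clock=42
lookup e.com: present, ip=10.0.0.3 expiry=45 > clock=42

Answer: 10.0.0.3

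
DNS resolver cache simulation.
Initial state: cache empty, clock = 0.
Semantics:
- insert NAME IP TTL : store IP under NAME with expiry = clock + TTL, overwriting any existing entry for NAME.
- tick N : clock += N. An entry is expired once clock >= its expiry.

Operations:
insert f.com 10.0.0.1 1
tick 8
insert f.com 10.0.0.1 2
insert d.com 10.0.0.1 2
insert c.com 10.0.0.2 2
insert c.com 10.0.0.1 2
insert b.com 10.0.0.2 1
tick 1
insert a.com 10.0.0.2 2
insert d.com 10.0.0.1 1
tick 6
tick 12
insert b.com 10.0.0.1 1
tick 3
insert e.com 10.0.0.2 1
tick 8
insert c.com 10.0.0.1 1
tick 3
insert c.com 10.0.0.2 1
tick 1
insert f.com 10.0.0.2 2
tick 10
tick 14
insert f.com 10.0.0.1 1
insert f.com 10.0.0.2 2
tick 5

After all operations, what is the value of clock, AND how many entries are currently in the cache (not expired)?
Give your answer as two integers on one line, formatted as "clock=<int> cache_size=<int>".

Op 1: insert f.com -> 10.0.0.1 (expiry=0+1=1). clock=0
Op 2: tick 8 -> clock=8. purged={f.com}
Op 3: insert f.com -> 10.0.0.1 (expiry=8+2=10). clock=8
Op 4: insert d.com -> 10.0.0.1 (expiry=8+2=10). clock=8
Op 5: insert c.com -> 10.0.0.2 (expiry=8+2=10). clock=8
Op 6: insert c.com -> 10.0.0.1 (expiry=8+2=10). clock=8
Op 7: insert b.com -> 10.0.0.2 (expiry=8+1=9). clock=8
Op 8: tick 1 -> clock=9. purged={b.com}
Op 9: insert a.com -> 10.0.0.2 (expiry=9+2=11). clock=9
Op 10: insert d.com -> 10.0.0.1 (expiry=9+1=10). clock=9
Op 11: tick 6 -> clock=15. purged={a.com,c.com,d.com,f.com}
Op 12: tick 12 -> clock=27.
Op 13: insert b.com -> 10.0.0.1 (expiry=27+1=28). clock=27
Op 14: tick 3 -> clock=30. purged={b.com}
Op 15: insert e.com -> 10.0.0.2 (expiry=30+1=31). clock=30
Op 16: tick 8 -> clock=38. purged={e.com}
Op 17: insert c.com -> 10.0.0.1 (expiry=38+1=39). clock=38
Op 18: tick 3 -> clock=41. purged={c.com}
Op 19: insert c.com -> 10.0.0.2 (expiry=41+1=42). clock=41
Op 20: tick 1 -> clock=42. purged={c.com}
Op 21: insert f.com -> 10.0.0.2 (expiry=42+2=44). clock=42
Op 22: tick 10 -> clock=52. purged={f.com}
Op 23: tick 14 -> clock=66.
Op 24: insert f.com -> 10.0.0.1 (expiry=66+1=67). clock=66
Op 25: insert f.com -> 10.0.0.2 (expiry=66+2=68). clock=66
Op 26: tick 5 -> clock=71. purged={f.com}
Final clock = 71
Final cache (unexpired): {} -> size=0

Answer: clock=71 cache_size=0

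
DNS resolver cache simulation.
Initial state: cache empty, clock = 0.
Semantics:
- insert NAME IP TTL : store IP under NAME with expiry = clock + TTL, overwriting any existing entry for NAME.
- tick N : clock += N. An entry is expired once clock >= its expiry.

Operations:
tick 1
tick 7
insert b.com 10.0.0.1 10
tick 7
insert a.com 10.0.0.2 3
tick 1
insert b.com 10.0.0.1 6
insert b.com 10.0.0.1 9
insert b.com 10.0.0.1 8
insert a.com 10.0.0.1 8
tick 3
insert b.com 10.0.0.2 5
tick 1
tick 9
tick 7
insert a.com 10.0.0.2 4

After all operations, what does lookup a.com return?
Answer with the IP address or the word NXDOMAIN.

Answer: 10.0.0.2

Derivation:
Op 1: tick 1 -> clock=1.
Op 2: tick 7 -> clock=8.
Op 3: insert b.com -> 10.0.0.1 (expiry=8+10=18). clock=8
Op 4: tick 7 -> clock=15.
Op 5: insert a.com -> 10.0.0.2 (expiry=15+3=18). clock=15
Op 6: tick 1 -> clock=16.
Op 7: insert b.com -> 10.0.0.1 (expiry=16+6=22). clock=16
Op 8: insert b.com -> 10.0.0.1 (expiry=16+9=25). clock=16
Op 9: insert b.com -> 10.0.0.1 (expiry=16+8=24). clock=16
Op 10: insert a.com -> 10.0.0.1 (expiry=16+8=24). clock=16
Op 11: tick 3 -> clock=19.
Op 12: insert b.com -> 10.0.0.2 (expiry=19+5=24). clock=19
Op 13: tick 1 -> clock=20.
Op 14: tick 9 -> clock=29. purged={a.com,b.com}
Op 15: tick 7 -> clock=36.
Op 16: insert a.com -> 10.0.0.2 (expiry=36+4=40). clock=36
lookup a.com: present, ip=10.0.0.2 expiry=40 > clock=36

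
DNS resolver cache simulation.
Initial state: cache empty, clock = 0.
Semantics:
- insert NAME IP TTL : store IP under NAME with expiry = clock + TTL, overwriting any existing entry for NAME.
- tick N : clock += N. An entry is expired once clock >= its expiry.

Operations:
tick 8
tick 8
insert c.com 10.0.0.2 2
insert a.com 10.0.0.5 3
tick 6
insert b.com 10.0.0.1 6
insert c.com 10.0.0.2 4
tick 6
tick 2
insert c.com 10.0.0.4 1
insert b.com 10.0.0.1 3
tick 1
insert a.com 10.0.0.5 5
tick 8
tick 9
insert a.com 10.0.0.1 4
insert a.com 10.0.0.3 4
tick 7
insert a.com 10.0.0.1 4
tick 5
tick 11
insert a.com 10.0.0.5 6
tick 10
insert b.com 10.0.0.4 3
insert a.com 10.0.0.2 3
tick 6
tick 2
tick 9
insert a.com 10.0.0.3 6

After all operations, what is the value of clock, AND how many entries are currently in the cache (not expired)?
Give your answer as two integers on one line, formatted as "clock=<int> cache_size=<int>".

Answer: clock=98 cache_size=1

Derivation:
Op 1: tick 8 -> clock=8.
Op 2: tick 8 -> clock=16.
Op 3: insert c.com -> 10.0.0.2 (expiry=16+2=18). clock=16
Op 4: insert a.com -> 10.0.0.5 (expiry=16+3=19). clock=16
Op 5: tick 6 -> clock=22. purged={a.com,c.com}
Op 6: insert b.com -> 10.0.0.1 (expiry=22+6=28). clock=22
Op 7: insert c.com -> 10.0.0.2 (expiry=22+4=26). clock=22
Op 8: tick 6 -> clock=28. purged={b.com,c.com}
Op 9: tick 2 -> clock=30.
Op 10: insert c.com -> 10.0.0.4 (expiry=30+1=31). clock=30
Op 11: insert b.com -> 10.0.0.1 (expiry=30+3=33). clock=30
Op 12: tick 1 -> clock=31. purged={c.com}
Op 13: insert a.com -> 10.0.0.5 (expiry=31+5=36). clock=31
Op 14: tick 8 -> clock=39. purged={a.com,b.com}
Op 15: tick 9 -> clock=48.
Op 16: insert a.com -> 10.0.0.1 (expiry=48+4=52). clock=48
Op 17: insert a.com -> 10.0.0.3 (expiry=48+4=52). clock=48
Op 18: tick 7 -> clock=55. purged={a.com}
Op 19: insert a.com -> 10.0.0.1 (expiry=55+4=59). clock=55
Op 20: tick 5 -> clock=60. purged={a.com}
Op 21: tick 11 -> clock=71.
Op 22: insert a.com -> 10.0.0.5 (expiry=71+6=77). clock=71
Op 23: tick 10 -> clock=81. purged={a.com}
Op 24: insert b.com -> 10.0.0.4 (expiry=81+3=84). clock=81
Op 25: insert a.com -> 10.0.0.2 (expiry=81+3=84). clock=81
Op 26: tick 6 -> clock=87. purged={a.com,b.com}
Op 27: tick 2 -> clock=89.
Op 28: tick 9 -> clock=98.
Op 29: insert a.com -> 10.0.0.3 (expiry=98+6=104). clock=98
Final clock = 98
Final cache (unexpired): {a.com} -> size=1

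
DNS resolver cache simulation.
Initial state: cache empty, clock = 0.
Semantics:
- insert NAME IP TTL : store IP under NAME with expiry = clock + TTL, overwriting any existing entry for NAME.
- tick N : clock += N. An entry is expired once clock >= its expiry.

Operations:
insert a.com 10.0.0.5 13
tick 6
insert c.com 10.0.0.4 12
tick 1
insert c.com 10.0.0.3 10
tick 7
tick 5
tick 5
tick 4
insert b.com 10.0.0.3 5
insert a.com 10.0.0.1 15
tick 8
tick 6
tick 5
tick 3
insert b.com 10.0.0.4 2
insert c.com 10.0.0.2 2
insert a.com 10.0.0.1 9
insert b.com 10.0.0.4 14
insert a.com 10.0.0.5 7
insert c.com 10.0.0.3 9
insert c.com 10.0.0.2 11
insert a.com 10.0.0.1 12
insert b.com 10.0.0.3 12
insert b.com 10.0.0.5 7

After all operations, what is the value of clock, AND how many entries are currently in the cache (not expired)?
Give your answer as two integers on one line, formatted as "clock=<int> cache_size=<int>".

Answer: clock=50 cache_size=3

Derivation:
Op 1: insert a.com -> 10.0.0.5 (expiry=0+13=13). clock=0
Op 2: tick 6 -> clock=6.
Op 3: insert c.com -> 10.0.0.4 (expiry=6+12=18). clock=6
Op 4: tick 1 -> clock=7.
Op 5: insert c.com -> 10.0.0.3 (expiry=7+10=17). clock=7
Op 6: tick 7 -> clock=14. purged={a.com}
Op 7: tick 5 -> clock=19. purged={c.com}
Op 8: tick 5 -> clock=24.
Op 9: tick 4 -> clock=28.
Op 10: insert b.com -> 10.0.0.3 (expiry=28+5=33). clock=28
Op 11: insert a.com -> 10.0.0.1 (expiry=28+15=43). clock=28
Op 12: tick 8 -> clock=36. purged={b.com}
Op 13: tick 6 -> clock=42.
Op 14: tick 5 -> clock=47. purged={a.com}
Op 15: tick 3 -> clock=50.
Op 16: insert b.com -> 10.0.0.4 (expiry=50+2=52). clock=50
Op 17: insert c.com -> 10.0.0.2 (expiry=50+2=52). clock=50
Op 18: insert a.com -> 10.0.0.1 (expiry=50+9=59). clock=50
Op 19: insert b.com -> 10.0.0.4 (expiry=50+14=64). clock=50
Op 20: insert a.com -> 10.0.0.5 (expiry=50+7=57). clock=50
Op 21: insert c.com -> 10.0.0.3 (expiry=50+9=59). clock=50
Op 22: insert c.com -> 10.0.0.2 (expiry=50+11=61). clock=50
Op 23: insert a.com -> 10.0.0.1 (expiry=50+12=62). clock=50
Op 24: insert b.com -> 10.0.0.3 (expiry=50+12=62). clock=50
Op 25: insert b.com -> 10.0.0.5 (expiry=50+7=57). clock=50
Final clock = 50
Final cache (unexpired): {a.com,b.com,c.com} -> size=3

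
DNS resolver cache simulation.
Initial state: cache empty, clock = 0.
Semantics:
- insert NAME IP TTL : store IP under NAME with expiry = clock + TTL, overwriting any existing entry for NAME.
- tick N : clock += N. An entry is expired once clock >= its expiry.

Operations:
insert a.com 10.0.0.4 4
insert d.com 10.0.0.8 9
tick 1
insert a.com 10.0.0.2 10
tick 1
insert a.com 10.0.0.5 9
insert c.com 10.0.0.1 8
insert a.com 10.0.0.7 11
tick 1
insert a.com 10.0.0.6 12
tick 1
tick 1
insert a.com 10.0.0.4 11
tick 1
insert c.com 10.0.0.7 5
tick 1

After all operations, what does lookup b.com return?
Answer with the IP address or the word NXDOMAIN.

Op 1: insert a.com -> 10.0.0.4 (expiry=0+4=4). clock=0
Op 2: insert d.com -> 10.0.0.8 (expiry=0+9=9). clock=0
Op 3: tick 1 -> clock=1.
Op 4: insert a.com -> 10.0.0.2 (expiry=1+10=11). clock=1
Op 5: tick 1 -> clock=2.
Op 6: insert a.com -> 10.0.0.5 (expiry=2+9=11). clock=2
Op 7: insert c.com -> 10.0.0.1 (expiry=2+8=10). clock=2
Op 8: insert a.com -> 10.0.0.7 (expiry=2+11=13). clock=2
Op 9: tick 1 -> clock=3.
Op 10: insert a.com -> 10.0.0.6 (expiry=3+12=15). clock=3
Op 11: tick 1 -> clock=4.
Op 12: tick 1 -> clock=5.
Op 13: insert a.com -> 10.0.0.4 (expiry=5+11=16). clock=5
Op 14: tick 1 -> clock=6.
Op 15: insert c.com -> 10.0.0.7 (expiry=6+5=11). clock=6
Op 16: tick 1 -> clock=7.
lookup b.com: not in cache (expired or never inserted)

Answer: NXDOMAIN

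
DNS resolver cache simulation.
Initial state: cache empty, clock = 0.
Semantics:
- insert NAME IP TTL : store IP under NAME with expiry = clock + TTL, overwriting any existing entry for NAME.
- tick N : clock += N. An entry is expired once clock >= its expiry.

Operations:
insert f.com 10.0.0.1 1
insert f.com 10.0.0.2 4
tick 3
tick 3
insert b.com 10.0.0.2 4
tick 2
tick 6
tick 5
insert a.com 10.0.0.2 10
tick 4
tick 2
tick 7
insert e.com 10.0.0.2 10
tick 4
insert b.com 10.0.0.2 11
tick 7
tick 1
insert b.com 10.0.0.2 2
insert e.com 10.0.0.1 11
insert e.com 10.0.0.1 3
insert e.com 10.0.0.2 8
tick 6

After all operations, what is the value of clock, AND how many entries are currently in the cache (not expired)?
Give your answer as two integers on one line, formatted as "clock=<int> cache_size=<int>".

Op 1: insert f.com -> 10.0.0.1 (expiry=0+1=1). clock=0
Op 2: insert f.com -> 10.0.0.2 (expiry=0+4=4). clock=0
Op 3: tick 3 -> clock=3.
Op 4: tick 3 -> clock=6. purged={f.com}
Op 5: insert b.com -> 10.0.0.2 (expiry=6+4=10). clock=6
Op 6: tick 2 -> clock=8.
Op 7: tick 6 -> clock=14. purged={b.com}
Op 8: tick 5 -> clock=19.
Op 9: insert a.com -> 10.0.0.2 (expiry=19+10=29). clock=19
Op 10: tick 4 -> clock=23.
Op 11: tick 2 -> clock=25.
Op 12: tick 7 -> clock=32. purged={a.com}
Op 13: insert e.com -> 10.0.0.2 (expiry=32+10=42). clock=32
Op 14: tick 4 -> clock=36.
Op 15: insert b.com -> 10.0.0.2 (expiry=36+11=47). clock=36
Op 16: tick 7 -> clock=43. purged={e.com}
Op 17: tick 1 -> clock=44.
Op 18: insert b.com -> 10.0.0.2 (expiry=44+2=46). clock=44
Op 19: insert e.com -> 10.0.0.1 (expiry=44+11=55). clock=44
Op 20: insert e.com -> 10.0.0.1 (expiry=44+3=47). clock=44
Op 21: insert e.com -> 10.0.0.2 (expiry=44+8=52). clock=44
Op 22: tick 6 -> clock=50. purged={b.com}
Final clock = 50
Final cache (unexpired): {e.com} -> size=1

Answer: clock=50 cache_size=1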